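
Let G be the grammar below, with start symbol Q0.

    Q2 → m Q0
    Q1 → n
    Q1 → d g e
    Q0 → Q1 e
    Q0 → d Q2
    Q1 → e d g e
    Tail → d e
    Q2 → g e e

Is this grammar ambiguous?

Ambiguous

Witness: d g e e

Derivation 1: Q0 ⇒ Q1 e ⇒ d g e e
Derivation 2: Q0 ⇒ d Q2 ⇒ d g e e

Two distinct leftmost derivations for the same string.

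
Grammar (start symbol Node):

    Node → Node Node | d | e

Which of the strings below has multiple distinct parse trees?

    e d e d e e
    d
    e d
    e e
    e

e d e d e e: 42 trees
d: 1 tree
e d: 1 tree
e e: 1 tree
e: 1 tree

e d e d e e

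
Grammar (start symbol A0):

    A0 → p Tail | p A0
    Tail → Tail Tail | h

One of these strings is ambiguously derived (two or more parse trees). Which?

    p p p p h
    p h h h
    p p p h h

p h h h

p p p p h: 1 tree
p h h h: 2 trees
p p p h h: 1 tree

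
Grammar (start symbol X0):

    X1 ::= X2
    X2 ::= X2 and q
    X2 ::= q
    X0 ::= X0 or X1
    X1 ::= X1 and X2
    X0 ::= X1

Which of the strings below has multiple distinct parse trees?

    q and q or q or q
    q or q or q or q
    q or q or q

q and q or q or q

q and q or q or q: 2 trees
q or q or q or q: 1 tree
q or q or q: 1 tree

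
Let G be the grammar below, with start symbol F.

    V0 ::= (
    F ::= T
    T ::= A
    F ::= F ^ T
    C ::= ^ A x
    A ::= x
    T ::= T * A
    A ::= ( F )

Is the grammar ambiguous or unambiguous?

Only F, T, A are reachable from F; ignoring the rest: This is a standard precedence ladder (F over T over A), with each level left-recursive on its own operator ('^' at F, '*' at T). That structure is LR(1), hence unambiguous.

Unambiguous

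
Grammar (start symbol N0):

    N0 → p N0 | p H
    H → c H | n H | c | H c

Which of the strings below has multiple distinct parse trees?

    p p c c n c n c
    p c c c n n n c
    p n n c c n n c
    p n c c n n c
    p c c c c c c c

p c c c c c c c

p p c c n c n c: 1 tree
p c c c n n n c: 1 tree
p n n c c n n c: 1 tree
p n c c n n c: 1 tree
p c c c c c c c: 64 trees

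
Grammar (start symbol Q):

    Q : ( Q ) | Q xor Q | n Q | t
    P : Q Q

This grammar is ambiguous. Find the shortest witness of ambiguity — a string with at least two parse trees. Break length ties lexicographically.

length 1: no string has ≥2 trees
length 2: no string has ≥2 trees
length 3: no string has ≥2 trees
length 4: n t xor t has 2 parse trees

Two derivations of n t xor t:
  Q ⇒ Q xor Q ⇒ n Q xor Q ⇒ n t xor Q ⇒ n t xor t
  Q ⇒ n Q ⇒ n Q xor Q ⇒ n t xor Q ⇒ n t xor t

n t xor t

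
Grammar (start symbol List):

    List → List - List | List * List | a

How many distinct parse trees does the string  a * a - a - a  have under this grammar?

5

Parse trees for a * a - a - a:
  [List [List [List a] * [List a]] - [List [List a] - [List a]]]
  [List [List [List [List a] * [List a]] - [List a]] - [List a]]
  [List [List [List a] * [List [List a] - [List a]]] - [List a]]
  [List [List a] * [List [List a] - [List [List a] - [List a]]]]
  [List [List a] * [List [List [List a] - [List a]] - [List a]]]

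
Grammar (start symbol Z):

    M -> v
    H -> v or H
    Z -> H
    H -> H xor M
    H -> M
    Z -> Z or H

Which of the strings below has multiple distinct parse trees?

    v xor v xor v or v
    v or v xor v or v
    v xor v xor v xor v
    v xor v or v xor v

v xor v xor v or v: 1 tree
v or v xor v or v: 3 trees
v xor v xor v xor v: 1 tree
v xor v or v xor v: 1 tree

v or v xor v or v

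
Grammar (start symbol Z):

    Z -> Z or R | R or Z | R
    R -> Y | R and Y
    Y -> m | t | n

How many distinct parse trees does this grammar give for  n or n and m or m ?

Parse trees for n or n and m or m:
  [Z [Z [Z [R [Y n]]] or [R [R [Y n]] and [Y m]]] or [R [Y m]]]
  [Z [Z [R [Y n]] or [Z [R [R [Y n]] and [Y m]]]] or [R [Y m]]]
  [Z [R [Y n]] or [Z [Z [R [R [Y n]] and [Y m]]] or [R [Y m]]]]
  [Z [R [Y n]] or [Z [R [R [Y n]] and [Y m]] or [Z [R [Y m]]]]]

4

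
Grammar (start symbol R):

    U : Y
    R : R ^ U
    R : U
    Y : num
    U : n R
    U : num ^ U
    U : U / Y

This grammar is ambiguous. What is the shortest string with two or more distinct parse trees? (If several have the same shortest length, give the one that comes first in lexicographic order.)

length 1: no string has ≥2 trees
length 2: no string has ≥2 trees
length 3: num ^ num has 2 parse trees

Two derivations of num ^ num:
  R ⇒ R ^ U ⇒ U ^ U ⇒ Y ^ U ⇒ num ^ U ⇒ num ^ Y ⇒ num ^ num
  R ⇒ U ⇒ num ^ U ⇒ num ^ Y ⇒ num ^ num

num ^ num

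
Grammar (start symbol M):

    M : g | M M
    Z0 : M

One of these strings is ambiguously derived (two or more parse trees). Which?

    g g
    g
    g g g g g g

g g g g g g

g g: 1 tree
g: 1 tree
g g g g g g: 42 trees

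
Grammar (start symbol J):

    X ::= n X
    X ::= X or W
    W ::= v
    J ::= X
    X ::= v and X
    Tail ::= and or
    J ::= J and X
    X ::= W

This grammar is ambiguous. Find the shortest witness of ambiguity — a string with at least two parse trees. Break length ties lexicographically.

v and v

length 1: no string has ≥2 trees
length 2: no string has ≥2 trees
length 3: v and v has 2 parse trees

Two derivations of v and v:
  J ⇒ X ⇒ v and X ⇒ v and W ⇒ v and v
  J ⇒ J and X ⇒ X and X ⇒ W and X ⇒ v and X ⇒ v and W ⇒ v and v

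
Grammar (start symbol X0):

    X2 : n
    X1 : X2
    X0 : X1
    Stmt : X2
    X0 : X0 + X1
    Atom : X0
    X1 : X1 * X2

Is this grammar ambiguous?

Unambiguous

Only X0, X1, X2 are reachable from X0; ignoring the rest: The grammar is stratified — X0 handles '+' (left-recursive), X1 handles '*', X2 atoms. Each operator has a fixed associativity and precedence level, so every string has one parse.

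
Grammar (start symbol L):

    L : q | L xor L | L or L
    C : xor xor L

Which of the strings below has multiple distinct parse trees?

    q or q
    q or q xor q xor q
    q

q or q: 1 tree
q or q xor q xor q: 5 trees
q: 1 tree

q or q xor q xor q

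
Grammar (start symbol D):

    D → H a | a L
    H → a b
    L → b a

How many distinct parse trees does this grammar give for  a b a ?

2

Parse trees for a b a:
  [D [H a b] a]
  [D a [L b a]]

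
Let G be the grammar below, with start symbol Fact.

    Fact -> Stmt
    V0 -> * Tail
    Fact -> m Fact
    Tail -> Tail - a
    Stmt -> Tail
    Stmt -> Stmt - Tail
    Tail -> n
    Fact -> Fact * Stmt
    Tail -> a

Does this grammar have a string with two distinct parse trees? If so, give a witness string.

Ambiguous

Witness: a - a

Derivation 1: Fact ⇒ Stmt ⇒ Tail ⇒ Tail - a ⇒ a - a
Derivation 2: Fact ⇒ Stmt ⇒ Stmt - Tail ⇒ Tail - Tail ⇒ a - Tail ⇒ a - a

Two distinct leftmost derivations for the same string.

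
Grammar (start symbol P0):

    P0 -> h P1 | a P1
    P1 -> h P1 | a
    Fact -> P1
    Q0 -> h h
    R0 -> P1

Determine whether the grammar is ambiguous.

Only P0, P1 are reachable from P0; ignoring the rest: Restricted to the reachable nonterminals, every rule has the form A → t or A → t B, and no two rules for the same A share a first terminal. The grammar encodes a DFA — one run per string.

Unambiguous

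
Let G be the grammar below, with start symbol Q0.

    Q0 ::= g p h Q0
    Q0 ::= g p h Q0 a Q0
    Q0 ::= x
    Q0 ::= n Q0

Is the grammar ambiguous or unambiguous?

Witness: g p h g p h x a x

Derivation 1: Q0 ⇒ g p h Q0 ⇒ g p h g p h Q0 a Q0 ⇒ g p h g p h x a Q0 ⇒ g p h g p h x a x
Derivation 2: Q0 ⇒ g p h Q0 a Q0 ⇒ g p h g p h Q0 a Q0 ⇒ g p h g p h x a Q0 ⇒ g p h g p h x a x

Two distinct leftmost derivations for the same string.

Ambiguous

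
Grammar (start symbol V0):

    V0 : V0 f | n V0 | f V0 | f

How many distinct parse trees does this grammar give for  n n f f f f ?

26

Parse trees for n n f f f f (showing first 6 of 26):
  [V0 [V0 [V0 [V0 n [V0 n [V0 f]]] f] f] f]
  [V0 [V0 [V0 n [V0 [V0 n [V0 f]] f]] f] f]
  [V0 [V0 [V0 n [V0 n [V0 [V0 f] f]]] f] f]
  [V0 [V0 [V0 n [V0 n [V0 f [V0 f]]]] f] f]
  [V0 [V0 n [V0 [V0 [V0 n [V0 f]] f] f]] f]
  [V0 [V0 n [V0 [V0 n [V0 [V0 f] f]] f]] f]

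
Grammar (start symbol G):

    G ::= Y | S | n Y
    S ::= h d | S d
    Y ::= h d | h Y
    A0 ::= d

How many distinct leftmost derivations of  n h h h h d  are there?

Parse trees for n h h h h d:
  [G n [Y h [Y h [Y h [Y h d]]]]]

1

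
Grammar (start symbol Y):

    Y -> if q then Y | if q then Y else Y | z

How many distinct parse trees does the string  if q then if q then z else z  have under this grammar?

Parse trees for if q then if q then z else z:
  [Y if q then [Y if q then [Y z] else [Y z]]]
  [Y if q then [Y if q then [Y z]] else [Y z]]

2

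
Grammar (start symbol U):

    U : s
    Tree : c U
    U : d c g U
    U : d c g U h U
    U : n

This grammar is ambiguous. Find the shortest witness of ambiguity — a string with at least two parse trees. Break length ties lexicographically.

d c g d c g n h n

length 1: no string has ≥2 trees
length 4: no string has ≥2 trees
length 6: no string has ≥2 trees
length 7: no string has ≥2 trees
length 9: d c g d c g n h n has 2 parse trees

Two derivations of d c g d c g n h n:
  U ⇒ d c g U ⇒ d c g d c g U h U ⇒ d c g d c g n h U ⇒ d c g d c g n h n
  U ⇒ d c g U h U ⇒ d c g d c g U h U ⇒ d c g d c g n h U ⇒ d c g d c g n h n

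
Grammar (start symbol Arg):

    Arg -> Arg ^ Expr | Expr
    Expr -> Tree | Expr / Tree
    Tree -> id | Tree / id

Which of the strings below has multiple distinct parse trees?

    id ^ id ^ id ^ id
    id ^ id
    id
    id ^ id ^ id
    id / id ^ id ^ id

id / id ^ id ^ id

id ^ id ^ id ^ id: 1 tree
id ^ id: 1 tree
id: 1 tree
id ^ id ^ id: 1 tree
id / id ^ id ^ id: 2 trees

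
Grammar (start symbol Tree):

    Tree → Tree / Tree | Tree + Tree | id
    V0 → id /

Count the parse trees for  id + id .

Parse trees for id + id:
  [Tree [Tree id] + [Tree id]]

1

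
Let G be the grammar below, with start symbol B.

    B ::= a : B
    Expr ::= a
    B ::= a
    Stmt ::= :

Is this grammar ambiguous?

(Expr, Stmt are unreachable from B, so their rules don't affect L(B).) Right-recursive list with a separator: after each atom, whether the separator follows determines the rule. One parse per string.

Unambiguous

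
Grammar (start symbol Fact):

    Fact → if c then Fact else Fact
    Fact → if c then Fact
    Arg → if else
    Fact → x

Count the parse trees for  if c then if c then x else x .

2

Parse trees for if c then if c then x else x:
  [Fact if c then [Fact if c then [Fact x]] else [Fact x]]
  [Fact if c then [Fact if c then [Fact x] else [Fact x]]]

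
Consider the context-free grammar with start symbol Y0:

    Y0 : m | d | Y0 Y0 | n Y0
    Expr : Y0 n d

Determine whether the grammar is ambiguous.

Ambiguous

Witness: d d d

Derivation 1: Y0 ⇒ Y0 Y0 ⇒ d Y0 ⇒ d Y0 Y0 ⇒ d d Y0 ⇒ d d d
Derivation 2: Y0 ⇒ Y0 Y0 ⇒ Y0 Y0 Y0 ⇒ d Y0 Y0 ⇒ d d Y0 ⇒ d d d

Two distinct leftmost derivations for the same string.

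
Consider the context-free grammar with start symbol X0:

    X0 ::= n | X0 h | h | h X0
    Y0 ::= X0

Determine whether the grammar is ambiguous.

Ambiguous

Witness: h h

Derivation 1: X0 ⇒ X0 h ⇒ h h
Derivation 2: X0 ⇒ h X0 ⇒ h h

Two distinct leftmost derivations for the same string.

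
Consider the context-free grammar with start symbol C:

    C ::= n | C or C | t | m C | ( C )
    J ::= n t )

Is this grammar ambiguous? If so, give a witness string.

Ambiguous

Witness: m n or n

Derivation 1: C ⇒ C or C ⇒ m C or C ⇒ m n or C ⇒ m n or n
Derivation 2: C ⇒ m C ⇒ m C or C ⇒ m n or C ⇒ m n or n

Two distinct leftmost derivations for the same string.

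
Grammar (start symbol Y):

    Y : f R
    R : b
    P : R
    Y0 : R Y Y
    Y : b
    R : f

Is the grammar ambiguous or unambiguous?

Unambiguous

Only Y, R are reachable from Y; ignoring the rest: The reachable rules are right-linear with at most one rule per (nonterminal, next-terminal) pair. Each input token forces the next rule, so parsing is deterministic.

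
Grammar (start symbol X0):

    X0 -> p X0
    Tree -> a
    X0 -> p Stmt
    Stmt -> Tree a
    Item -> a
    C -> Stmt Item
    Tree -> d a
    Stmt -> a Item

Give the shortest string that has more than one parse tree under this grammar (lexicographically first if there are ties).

length 3: p a a has 2 parse trees

Two derivations of p a a:
  X0 ⇒ p Stmt ⇒ p Tree a ⇒ p a a
  X0 ⇒ p Stmt ⇒ p a Item ⇒ p a a

p a a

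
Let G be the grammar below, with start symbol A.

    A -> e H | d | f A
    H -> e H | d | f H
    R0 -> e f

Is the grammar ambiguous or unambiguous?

Only A, H are reachable from A; ignoring the rest: Each reachable nonterminal has at most one production per leading terminal, and all productions are right-linear; the derivation is determined token-by-token.

Unambiguous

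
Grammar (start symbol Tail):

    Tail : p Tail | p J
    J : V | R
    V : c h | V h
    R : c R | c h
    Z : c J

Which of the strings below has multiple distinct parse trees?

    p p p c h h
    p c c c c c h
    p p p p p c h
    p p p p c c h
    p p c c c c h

p p p p p c h

p p p c h h: 1 tree
p c c c c c h: 1 tree
p p p p p c h: 2 trees
p p p p c c h: 1 tree
p p c c c c h: 1 tree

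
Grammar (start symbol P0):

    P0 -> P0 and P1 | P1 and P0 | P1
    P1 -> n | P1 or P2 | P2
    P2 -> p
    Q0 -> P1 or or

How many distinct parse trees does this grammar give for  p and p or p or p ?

Parse trees for p and p or p or p:
  [P0 [P0 [P1 [P2 p]]] and [P1 [P1 [P1 [P2 p]] or [P2 p]] or [P2 p]]]
  [P0 [P1 [P2 p]] and [P0 [P1 [P1 [P1 [P2 p]] or [P2 p]] or [P2 p]]]]

2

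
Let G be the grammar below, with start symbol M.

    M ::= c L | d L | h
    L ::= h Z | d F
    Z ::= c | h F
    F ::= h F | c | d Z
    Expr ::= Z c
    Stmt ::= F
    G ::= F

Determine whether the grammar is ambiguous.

Only M, L, Z, F are reachable from M; ignoring the rest: Restricted to the reachable nonterminals, every rule has the form A → t or A → t B, and no two rules for the same A share a first terminal. The grammar encodes a DFA — one run per string.

Unambiguous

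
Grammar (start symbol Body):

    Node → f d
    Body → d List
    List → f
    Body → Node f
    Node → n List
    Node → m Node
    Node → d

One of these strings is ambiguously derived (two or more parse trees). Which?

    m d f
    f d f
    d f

d f

m d f: 1 tree
f d f: 1 tree
d f: 2 trees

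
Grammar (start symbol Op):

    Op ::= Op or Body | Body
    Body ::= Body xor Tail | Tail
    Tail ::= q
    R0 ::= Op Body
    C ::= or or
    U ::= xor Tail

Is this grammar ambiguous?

Unambiguous

Only Op, Body, Tail are reachable from Op; ignoring the rest: The grammar is stratified — Op handles 'or' (left-recursive), Body handles 'xor', Tail atoms. Each operator has a fixed associativity and precedence level, so every string has one parse.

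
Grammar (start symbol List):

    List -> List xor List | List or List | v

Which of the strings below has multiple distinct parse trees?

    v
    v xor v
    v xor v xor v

v xor v xor v

v: 1 tree
v xor v: 1 tree
v xor v xor v: 2 trees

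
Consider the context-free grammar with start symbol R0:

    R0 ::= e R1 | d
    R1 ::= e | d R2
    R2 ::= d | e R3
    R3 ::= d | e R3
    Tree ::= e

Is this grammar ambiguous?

(Tree is unreachable from R0, so its rules don't affect L(R0).) Restricted to the reachable nonterminals, every rule has the form A → t or A → t B, and no two rules for the same A share a first terminal. The grammar encodes a DFA — one run per string.

Unambiguous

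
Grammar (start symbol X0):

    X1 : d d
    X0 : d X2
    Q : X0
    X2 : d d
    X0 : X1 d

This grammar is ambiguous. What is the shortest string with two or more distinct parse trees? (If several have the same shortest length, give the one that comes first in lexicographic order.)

d d d

length 3: d d d has 2 parse trees

Two derivations of d d d:
  X0 ⇒ d X2 ⇒ d d d
  X0 ⇒ X1 d ⇒ d d d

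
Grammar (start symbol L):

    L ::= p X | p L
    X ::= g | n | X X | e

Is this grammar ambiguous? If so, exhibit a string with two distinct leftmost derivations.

Witness: p e e e

Derivation 1: L ⇒ p X ⇒ p X X ⇒ p X X X ⇒ p e X X ⇒ p e e X ⇒ p e e e
Derivation 2: L ⇒ p X ⇒ p X X ⇒ p e X ⇒ p e X X ⇒ p e e X ⇒ p e e e

Two distinct leftmost derivations for the same string.

Ambiguous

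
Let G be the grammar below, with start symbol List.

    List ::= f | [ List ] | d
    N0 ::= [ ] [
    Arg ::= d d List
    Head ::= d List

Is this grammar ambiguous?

Unambiguous

(N0, Arg, Head are unreachable from List, so their rules don't affect L(List).) Each string is a nest of matched brackets around a single atom. An opening bracket forces the recursive rule; an atom forces the base rule.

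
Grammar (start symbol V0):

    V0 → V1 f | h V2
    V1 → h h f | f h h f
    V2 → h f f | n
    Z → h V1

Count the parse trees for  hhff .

Parse trees for hhff:
  [V0 [V1 h h f] f]
  [V0 h [V2 h f f]]

2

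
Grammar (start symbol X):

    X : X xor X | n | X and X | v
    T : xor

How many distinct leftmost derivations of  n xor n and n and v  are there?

5

Parse trees for n xor n and n and v:
  [X [X n] xor [X [X n] and [X [X n] and [X v]]]]
  [X [X n] xor [X [X [X n] and [X n]] and [X v]]]
  [X [X [X n] xor [X n]] and [X [X n] and [X v]]]
  [X [X [X n] xor [X [X n] and [X n]]] and [X v]]
  [X [X [X [X n] xor [X n]] and [X n]] and [X v]]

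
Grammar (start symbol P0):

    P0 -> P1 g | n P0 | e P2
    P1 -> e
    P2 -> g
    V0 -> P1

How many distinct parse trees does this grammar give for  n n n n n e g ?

Parse trees for n n n n n e g:
  [P0 n [P0 n [P0 n [P0 n [P0 n [P0 [P1 e] g]]]]]]
  [P0 n [P0 n [P0 n [P0 n [P0 n [P0 e [P2 g]]]]]]]

2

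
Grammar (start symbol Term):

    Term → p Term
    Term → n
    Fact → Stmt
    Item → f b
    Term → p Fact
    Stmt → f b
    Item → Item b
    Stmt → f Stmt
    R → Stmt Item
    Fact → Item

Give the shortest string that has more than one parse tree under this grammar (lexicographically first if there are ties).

p f b

length 1: no string has ≥2 trees
length 2: no string has ≥2 trees
length 3: p f b has 2 parse trees

Two derivations of p f b:
  Term ⇒ p Fact ⇒ p Stmt ⇒ p f b
  Term ⇒ p Fact ⇒ p Item ⇒ p f b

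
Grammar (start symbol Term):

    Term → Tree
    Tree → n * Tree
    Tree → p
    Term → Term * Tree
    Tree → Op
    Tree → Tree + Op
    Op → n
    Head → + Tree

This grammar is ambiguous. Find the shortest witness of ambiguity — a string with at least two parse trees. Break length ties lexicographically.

n * n

length 1: no string has ≥2 trees
length 3: n * n has 2 parse trees

Two derivations of n * n:
  Term ⇒ Tree ⇒ n * Tree ⇒ n * Op ⇒ n * n
  Term ⇒ Term * Tree ⇒ Tree * Tree ⇒ Op * Tree ⇒ n * Tree ⇒ n * Op ⇒ n * n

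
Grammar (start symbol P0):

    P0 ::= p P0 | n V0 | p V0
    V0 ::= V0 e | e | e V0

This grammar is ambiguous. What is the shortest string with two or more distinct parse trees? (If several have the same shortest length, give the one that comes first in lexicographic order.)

length 2: no string has ≥2 trees
length 3: n e e has 2 parse trees

Two derivations of n e e:
  P0 ⇒ n V0 ⇒ n V0 e ⇒ n e e
  P0 ⇒ n V0 ⇒ n e V0 ⇒ n e e

n e e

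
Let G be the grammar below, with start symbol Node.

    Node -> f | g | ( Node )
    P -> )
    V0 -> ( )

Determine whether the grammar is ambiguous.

Unambiguous

(P, V0 are unreachable from Node, so their rules don't affect L(Node).) Each string is a nest of matched brackets around a single atom. An opening bracket forces the recursive rule; an atom forces the base rule.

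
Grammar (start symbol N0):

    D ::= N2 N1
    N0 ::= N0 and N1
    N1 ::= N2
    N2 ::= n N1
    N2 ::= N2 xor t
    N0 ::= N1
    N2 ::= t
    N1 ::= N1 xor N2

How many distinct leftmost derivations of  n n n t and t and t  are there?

Parse trees for n n n t and t and t:
  [N0 [N0 [N0 [N1 [N2 n [N1 [N2 n [N1 [N2 n [N1 [N2 t]]]]]]]]] and [N1 [N2 t]]] and [N1 [N2 t]]]

1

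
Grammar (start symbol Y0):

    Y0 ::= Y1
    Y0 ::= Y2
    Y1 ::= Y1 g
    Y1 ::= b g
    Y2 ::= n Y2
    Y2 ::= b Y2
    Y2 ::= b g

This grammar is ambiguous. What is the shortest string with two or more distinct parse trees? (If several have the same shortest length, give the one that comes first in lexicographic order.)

length 2: b g has 2 parse trees

Two derivations of b g:
  Y0 ⇒ Y1 ⇒ b g
  Y0 ⇒ Y2 ⇒ b g

b g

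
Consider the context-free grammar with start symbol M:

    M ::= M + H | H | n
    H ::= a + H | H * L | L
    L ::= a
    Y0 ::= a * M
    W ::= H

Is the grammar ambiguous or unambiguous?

Ambiguous

Witness: a + a

Derivation 1: M ⇒ M + H ⇒ H + H ⇒ L + H ⇒ a + H ⇒ a + L ⇒ a + a
Derivation 2: M ⇒ H ⇒ a + H ⇒ a + L ⇒ a + a

Two distinct leftmost derivations for the same string.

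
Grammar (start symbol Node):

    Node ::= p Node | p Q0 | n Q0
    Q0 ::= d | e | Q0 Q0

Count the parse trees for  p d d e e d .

Parse trees for p d d e e d (showing first 6 of 14):
  [Node p [Q0 [Q0 d] [Q0 [Q0 d] [Q0 [Q0 e] [Q0 [Q0 e] [Q0 d]]]]]]
  [Node p [Q0 [Q0 d] [Q0 [Q0 d] [Q0 [Q0 [Q0 e] [Q0 e]] [Q0 d]]]]]
  [Node p [Q0 [Q0 d] [Q0 [Q0 [Q0 d] [Q0 e]] [Q0 [Q0 e] [Q0 d]]]]]
  [Node p [Q0 [Q0 d] [Q0 [Q0 [Q0 d] [Q0 [Q0 e] [Q0 e]]] [Q0 d]]]]
  [Node p [Q0 [Q0 d] [Q0 [Q0 [Q0 [Q0 d] [Q0 e]] [Q0 e]] [Q0 d]]]]
  [Node p [Q0 [Q0 [Q0 d] [Q0 d]] [Q0 [Q0 e] [Q0 [Q0 e] [Q0 d]]]]]

14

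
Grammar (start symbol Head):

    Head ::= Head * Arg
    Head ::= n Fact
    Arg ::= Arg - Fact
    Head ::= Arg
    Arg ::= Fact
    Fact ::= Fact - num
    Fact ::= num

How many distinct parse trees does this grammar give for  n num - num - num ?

Parse trees for n num - num - num:
  [Head n [Fact [Fact [Fact num] - num] - num]]

1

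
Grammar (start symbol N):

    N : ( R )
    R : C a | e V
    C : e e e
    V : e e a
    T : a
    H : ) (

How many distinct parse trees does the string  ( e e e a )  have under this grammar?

2

Parse trees for ( e e e a ):
  [N ( [R [C e e e] a] )]
  [N ( [R e [V e e a]] )]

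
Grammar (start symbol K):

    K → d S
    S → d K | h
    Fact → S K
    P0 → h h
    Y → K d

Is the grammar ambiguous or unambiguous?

Unambiguous

Only K, S are reachable from K; ignoring the rest: Restricted to the reachable nonterminals, every rule has the form A → t or A → t B, and no two rules for the same A share a first terminal. The grammar encodes a DFA — one run per string.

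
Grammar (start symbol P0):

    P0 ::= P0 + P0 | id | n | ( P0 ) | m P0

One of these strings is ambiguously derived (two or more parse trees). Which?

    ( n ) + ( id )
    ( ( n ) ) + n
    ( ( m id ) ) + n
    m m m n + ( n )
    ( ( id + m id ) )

m m m n + ( n )

( n ) + ( id ): 1 tree
( ( n ) ) + n: 1 tree
( ( m id ) ) + n: 1 tree
m m m n + ( n ): 4 trees
( ( id + m id ) ): 1 tree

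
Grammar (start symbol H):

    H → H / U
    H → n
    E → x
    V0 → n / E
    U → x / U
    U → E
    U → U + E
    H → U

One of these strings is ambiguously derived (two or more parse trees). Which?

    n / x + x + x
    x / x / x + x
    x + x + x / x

x / x / x + x

n / x + x + x: 1 tree
x / x / x + x: 7 trees
x + x + x / x: 1 tree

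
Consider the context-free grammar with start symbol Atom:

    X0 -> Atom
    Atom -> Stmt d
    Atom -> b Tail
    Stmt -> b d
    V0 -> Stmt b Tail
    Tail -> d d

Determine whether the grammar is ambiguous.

Ambiguous

Witness: b d d

Derivation 1: Atom ⇒ Stmt d ⇒ b d d
Derivation 2: Atom ⇒ b Tail ⇒ b d d

Two distinct leftmost derivations for the same string.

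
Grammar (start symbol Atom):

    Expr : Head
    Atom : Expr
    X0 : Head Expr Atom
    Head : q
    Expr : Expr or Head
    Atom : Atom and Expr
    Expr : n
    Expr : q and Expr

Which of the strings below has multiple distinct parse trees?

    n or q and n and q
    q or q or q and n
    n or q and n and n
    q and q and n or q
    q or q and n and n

q and q and n or q

n or q and n and q: 1 tree
q or q or q and n: 1 tree
n or q and n and n: 1 tree
q and q and n or q: 7 trees
q or q and n and n: 1 tree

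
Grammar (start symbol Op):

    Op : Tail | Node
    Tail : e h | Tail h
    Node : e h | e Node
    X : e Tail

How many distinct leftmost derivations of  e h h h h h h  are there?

Parse trees for e h h h h h h:
  [Op [Tail [Tail [Tail [Tail [Tail [Tail e h] h] h] h] h] h]]

1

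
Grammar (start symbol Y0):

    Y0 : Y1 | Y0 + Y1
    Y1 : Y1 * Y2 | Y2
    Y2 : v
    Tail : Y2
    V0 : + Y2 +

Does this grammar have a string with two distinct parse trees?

Unambiguous

Only Y0, Y1, Y2 are reachable from Y0; ignoring the rest: The grammar is stratified — Y0 handles '+' (left-recursive), Y1 handles '*', Y2 atoms. Each operator has a fixed associativity and precedence level, so every string has one parse.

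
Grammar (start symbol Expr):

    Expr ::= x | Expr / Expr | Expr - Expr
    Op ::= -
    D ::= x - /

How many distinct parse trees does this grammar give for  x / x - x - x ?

5

Parse trees for x / x - x - x:
  [Expr [Expr x] / [Expr [Expr x] - [Expr [Expr x] - [Expr x]]]]
  [Expr [Expr x] / [Expr [Expr [Expr x] - [Expr x]] - [Expr x]]]
  [Expr [Expr [Expr x] / [Expr x]] - [Expr [Expr x] - [Expr x]]]
  [Expr [Expr [Expr x] / [Expr [Expr x] - [Expr x]]] - [Expr x]]
  [Expr [Expr [Expr [Expr x] / [Expr x]] - [Expr x]] - [Expr x]]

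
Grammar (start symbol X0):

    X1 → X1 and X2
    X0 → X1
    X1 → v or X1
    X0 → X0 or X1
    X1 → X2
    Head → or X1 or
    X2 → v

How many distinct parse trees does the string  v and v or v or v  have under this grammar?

2

Parse trees for v and v or v or v:
  [X0 [X0 [X1 [X1 [X2 v]] and [X2 v]]] or [X1 v or [X1 [X2 v]]]]
  [X0 [X0 [X0 [X1 [X1 [X2 v]] and [X2 v]]] or [X1 [X2 v]]] or [X1 [X2 v]]]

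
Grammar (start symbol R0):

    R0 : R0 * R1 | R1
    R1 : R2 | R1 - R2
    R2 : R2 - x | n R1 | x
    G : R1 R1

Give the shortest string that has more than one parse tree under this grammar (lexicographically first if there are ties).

x - x

length 1: no string has ≥2 trees
length 2: no string has ≥2 trees
length 3: x - x has 2 parse trees

Two derivations of x - x:
  R0 ⇒ R1 ⇒ R2 ⇒ R2 - x ⇒ x - x
  R0 ⇒ R1 ⇒ R1 - R2 ⇒ R2 - R2 ⇒ x - R2 ⇒ x - x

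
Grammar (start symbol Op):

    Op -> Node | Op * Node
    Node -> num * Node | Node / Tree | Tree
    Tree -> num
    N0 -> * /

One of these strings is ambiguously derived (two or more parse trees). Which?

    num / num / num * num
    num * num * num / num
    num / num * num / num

num / num / num * num: 1 tree
num * num * num / num: 7 trees
num / num * num / num: 1 tree

num * num * num / num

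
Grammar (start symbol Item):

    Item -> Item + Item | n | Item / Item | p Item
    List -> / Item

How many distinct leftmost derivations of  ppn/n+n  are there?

9

Parse trees for ppn/n+n (showing first 6 of 9):
  [Item [Item [Item p [Item p [Item n]]] / [Item n]] + [Item n]]
  [Item [Item p [Item [Item p [Item n]] / [Item n]]] + [Item n]]
  [Item [Item p [Item p [Item [Item n] / [Item n]]]] + [Item n]]
  [Item [Item p [Item p [Item n]]] / [Item [Item n] + [Item n]]]
  [Item p [Item [Item [Item p [Item n]] / [Item n]] + [Item n]]]
  [Item p [Item [Item p [Item [Item n] / [Item n]]] + [Item n]]]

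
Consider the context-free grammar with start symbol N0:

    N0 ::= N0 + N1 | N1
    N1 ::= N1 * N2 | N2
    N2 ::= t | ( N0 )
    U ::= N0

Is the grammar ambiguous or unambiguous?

Unambiguous

(U is unreachable from N0, so its rules don't affect L(N0).) N0 → N0 + N1 | N1  ;  N1 → N1 * N2 | N2  — a left-associative chain with N2 at the bottom. Each string factors uniquely by precedence.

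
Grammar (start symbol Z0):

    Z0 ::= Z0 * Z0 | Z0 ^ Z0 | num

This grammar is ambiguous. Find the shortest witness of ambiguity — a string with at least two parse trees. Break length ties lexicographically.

num * num * num

length 1: no string has ≥2 trees
length 3: no string has ≥2 trees
length 5: num * num * num has 2 parse trees

Two derivations of num * num * num:
  Z0 ⇒ Z0 * Z0 ⇒ Z0 * Z0 * Z0 ⇒ num * Z0 * Z0 ⇒ num * num * Z0 ⇒ num * num * num
  Z0 ⇒ Z0 * Z0 ⇒ num * Z0 ⇒ num * Z0 * Z0 ⇒ num * num * Z0 ⇒ num * num * num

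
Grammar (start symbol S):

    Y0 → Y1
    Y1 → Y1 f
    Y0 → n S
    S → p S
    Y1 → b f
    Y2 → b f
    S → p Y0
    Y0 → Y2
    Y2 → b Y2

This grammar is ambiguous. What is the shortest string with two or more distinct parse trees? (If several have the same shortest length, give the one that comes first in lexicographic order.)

p b f

length 3: p b f has 2 parse trees

Two derivations of p b f:
  S ⇒ p Y0 ⇒ p Y1 ⇒ p b f
  S ⇒ p Y0 ⇒ p Y2 ⇒ p b f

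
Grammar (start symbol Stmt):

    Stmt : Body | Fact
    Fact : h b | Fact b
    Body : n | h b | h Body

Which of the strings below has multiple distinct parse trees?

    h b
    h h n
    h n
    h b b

h b

h b: 2 trees
h h n: 1 tree
h n: 1 tree
h b b: 1 tree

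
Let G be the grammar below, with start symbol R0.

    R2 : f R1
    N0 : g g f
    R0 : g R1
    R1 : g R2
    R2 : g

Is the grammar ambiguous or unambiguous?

Unambiguous

Only R0, R1, R2 are reachable from R0; ignoring the rest: The reachable rules are right-linear with at most one rule per (nonterminal, next-terminal) pair. Each input token forces the next rule, so parsing is deterministic.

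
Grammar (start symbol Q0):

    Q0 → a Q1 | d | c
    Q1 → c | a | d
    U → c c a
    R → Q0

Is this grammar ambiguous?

Unambiguous

Only Q0, Q1 are reachable from Q0; ignoring the rest: Each reachable nonterminal has at most one production per leading terminal, and all productions are right-linear; the derivation is determined token-by-token.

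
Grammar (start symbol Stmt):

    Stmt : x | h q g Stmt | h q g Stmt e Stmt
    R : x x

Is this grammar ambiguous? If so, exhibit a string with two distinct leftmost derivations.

Ambiguous

Witness: h q g h q g x e x

Derivation 1: Stmt ⇒ h q g Stmt ⇒ h q g h q g Stmt e Stmt ⇒ h q g h q g x e Stmt ⇒ h q g h q g x e x
Derivation 2: Stmt ⇒ h q g Stmt e Stmt ⇒ h q g h q g Stmt e Stmt ⇒ h q g h q g x e Stmt ⇒ h q g h q g x e x

Two distinct leftmost derivations for the same string.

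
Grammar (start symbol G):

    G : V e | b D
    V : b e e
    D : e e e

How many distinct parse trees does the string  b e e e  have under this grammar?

Parse trees for b e e e:
  [G [V b e e] e]
  [G b [D e e e]]

2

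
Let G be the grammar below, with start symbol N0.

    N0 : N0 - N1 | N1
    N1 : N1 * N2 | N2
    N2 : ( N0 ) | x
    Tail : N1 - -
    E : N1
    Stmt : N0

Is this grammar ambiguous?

Unambiguous

(Tail, E, Stmt are unreachable from N0, so their rules don't affect L(N0).) This is a standard precedence ladder (N0 over N1 over N2), with each level left-recursive on its own operator ('-' at N0, '*' at N1). That structure is LR(1), hence unambiguous.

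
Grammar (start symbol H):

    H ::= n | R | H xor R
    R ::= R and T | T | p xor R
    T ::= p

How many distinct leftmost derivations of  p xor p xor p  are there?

Parse trees for p xor p xor p:
  [H [R p xor [R p xor [R [T p]]]]]
  [H [H [R [T p]]] xor [R p xor [R [T p]]]]
  [H [H [R p xor [R [T p]]]] xor [R [T p]]]
  [H [H [H [R [T p]]] xor [R [T p]]] xor [R [T p]]]

4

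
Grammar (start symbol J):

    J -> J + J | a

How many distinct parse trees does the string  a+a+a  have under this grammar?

2

Parse trees for a+a+a:
  [J [J a] + [J [J a] + [J a]]]
  [J [J [J a] + [J a]] + [J a]]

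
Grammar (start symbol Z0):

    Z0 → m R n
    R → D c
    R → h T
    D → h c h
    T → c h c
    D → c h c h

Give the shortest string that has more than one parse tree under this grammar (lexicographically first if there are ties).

m h c h c n

length 6: m h c h c n has 2 parse trees

Two derivations of m h c h c n:
  Z0 ⇒ m R n ⇒ m D c n ⇒ m h c h c n
  Z0 ⇒ m R n ⇒ m h T n ⇒ m h c h c n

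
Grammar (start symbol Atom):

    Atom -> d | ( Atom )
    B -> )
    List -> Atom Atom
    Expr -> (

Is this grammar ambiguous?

Unambiguous

(B, List, Expr are unreachable from Atom, so their rules don't affect L(Atom).) L(Atom) is { openⁿ atom closeⁿ : n ≥ 0 }. The bracket depth fixes n, and the derivation is forced at every step.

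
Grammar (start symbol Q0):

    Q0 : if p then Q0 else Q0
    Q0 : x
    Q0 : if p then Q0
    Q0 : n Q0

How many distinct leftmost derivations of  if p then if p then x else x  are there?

2

Parse trees for if p then if p then x else x:
  [Q0 if p then [Q0 if p then [Q0 x]] else [Q0 x]]
  [Q0 if p then [Q0 if p then [Q0 x] else [Q0 x]]]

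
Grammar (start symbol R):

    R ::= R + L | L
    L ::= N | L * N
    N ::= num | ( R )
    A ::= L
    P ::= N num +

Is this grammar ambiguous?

Unambiguous

Only R, L, N are reachable from R; ignoring the rest: The grammar is stratified — R handles '+' (left-recursive), L handles '*', N atoms. Each operator has a fixed associativity and precedence level, so every string has one parse.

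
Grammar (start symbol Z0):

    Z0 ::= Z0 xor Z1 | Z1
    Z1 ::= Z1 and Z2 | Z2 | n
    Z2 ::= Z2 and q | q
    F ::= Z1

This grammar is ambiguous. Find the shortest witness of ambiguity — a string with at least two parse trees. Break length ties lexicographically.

length 1: no string has ≥2 trees
length 3: q and q has 2 parse trees

Two derivations of q and q:
  Z0 ⇒ Z1 ⇒ Z1 and Z2 ⇒ Z2 and Z2 ⇒ q and Z2 ⇒ q and q
  Z0 ⇒ Z1 ⇒ Z2 ⇒ Z2 and q ⇒ q and q

q and q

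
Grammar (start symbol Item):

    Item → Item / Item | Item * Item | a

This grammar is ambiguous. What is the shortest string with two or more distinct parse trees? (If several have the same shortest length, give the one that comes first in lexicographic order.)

length 1: no string has ≥2 trees
length 3: no string has ≥2 trees
length 5: a * a * a has 2 parse trees

Two derivations of a * a * a:
  Item ⇒ Item * Item ⇒ Item * Item * Item ⇒ a * Item * Item ⇒ a * a * Item ⇒ a * a * a
  Item ⇒ Item * Item ⇒ a * Item ⇒ a * Item * Item ⇒ a * a * Item ⇒ a * a * a

a * a * a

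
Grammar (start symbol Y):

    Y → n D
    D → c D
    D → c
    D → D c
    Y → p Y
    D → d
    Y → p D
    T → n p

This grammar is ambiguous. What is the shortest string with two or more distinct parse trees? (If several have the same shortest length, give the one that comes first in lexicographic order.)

n c c

length 2: no string has ≥2 trees
length 3: n c c has 2 parse trees

Two derivations of n c c:
  Y ⇒ n D ⇒ n c D ⇒ n c c
  Y ⇒ n D ⇒ n D c ⇒ n c c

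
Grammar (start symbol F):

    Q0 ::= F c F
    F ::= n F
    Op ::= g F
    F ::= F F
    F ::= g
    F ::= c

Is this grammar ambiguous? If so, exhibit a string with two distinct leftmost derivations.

Witness: c c c

Derivation 1: F ⇒ F F ⇒ F F F ⇒ c F F ⇒ c c F ⇒ c c c
Derivation 2: F ⇒ F F ⇒ c F ⇒ c F F ⇒ c c F ⇒ c c c

Two distinct leftmost derivations for the same string.

Ambiguous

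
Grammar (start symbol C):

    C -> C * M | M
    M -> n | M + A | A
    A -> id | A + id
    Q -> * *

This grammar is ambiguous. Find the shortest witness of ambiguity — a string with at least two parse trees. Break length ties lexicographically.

id + id

length 1: no string has ≥2 trees
length 3: id + id has 2 parse trees

Two derivations of id + id:
  C ⇒ M ⇒ M + A ⇒ A + A ⇒ id + A ⇒ id + id
  C ⇒ M ⇒ A ⇒ A + id ⇒ id + id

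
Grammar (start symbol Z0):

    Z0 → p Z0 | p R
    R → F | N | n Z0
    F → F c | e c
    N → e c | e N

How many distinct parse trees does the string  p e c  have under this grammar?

Parse trees for p e c:
  [Z0 p [R [F e c]]]
  [Z0 p [R [N e c]]]

2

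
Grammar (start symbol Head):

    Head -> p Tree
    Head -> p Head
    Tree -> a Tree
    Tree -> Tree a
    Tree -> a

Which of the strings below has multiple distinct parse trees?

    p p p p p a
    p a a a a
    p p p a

p a a a a

p p p p p a: 1 tree
p a a a a: 8 trees
p p p a: 1 tree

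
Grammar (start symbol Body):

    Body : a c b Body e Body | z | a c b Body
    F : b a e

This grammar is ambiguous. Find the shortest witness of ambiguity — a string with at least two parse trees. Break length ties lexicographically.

length 1: no string has ≥2 trees
length 4: no string has ≥2 trees
length 6: no string has ≥2 trees
length 7: no string has ≥2 trees
length 9: a c b a c b z e z has 2 parse trees

Two derivations of a c b a c b z e z:
  Body ⇒ a c b Body e Body ⇒ a c b a c b Body e Body ⇒ a c b a c b z e Body ⇒ a c b a c b z e z
  Body ⇒ a c b Body ⇒ a c b a c b Body e Body ⇒ a c b a c b z e Body ⇒ a c b a c b z e z

a c b a c b z e z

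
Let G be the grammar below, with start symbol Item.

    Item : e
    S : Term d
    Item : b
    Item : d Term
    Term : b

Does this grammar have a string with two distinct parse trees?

(S is unreachable from Item, so its rules don't affect L(Item).) Restricted to the reachable nonterminals, every rule has the form A → t or A → t B, and no two rules for the same A share a first terminal. The grammar encodes a DFA — one run per string.

Unambiguous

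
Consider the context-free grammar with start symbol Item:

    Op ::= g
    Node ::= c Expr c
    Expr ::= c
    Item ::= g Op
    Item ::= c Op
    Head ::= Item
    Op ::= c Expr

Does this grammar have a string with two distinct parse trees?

(Head, Node are unreachable from Item, so their rules don't affect L(Item).) Each reachable nonterminal has at most one production per leading terminal, and all productions are right-linear; the derivation is determined token-by-token.

Unambiguous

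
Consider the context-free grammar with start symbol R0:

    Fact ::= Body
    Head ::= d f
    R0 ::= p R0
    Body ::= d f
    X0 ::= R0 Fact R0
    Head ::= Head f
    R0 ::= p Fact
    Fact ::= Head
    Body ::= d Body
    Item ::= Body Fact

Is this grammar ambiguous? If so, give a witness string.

Witness: p d f

Derivation 1: R0 ⇒ p Fact ⇒ p Body ⇒ p d f
Derivation 2: R0 ⇒ p Fact ⇒ p Head ⇒ p d f

Two distinct leftmost derivations for the same string.

Ambiguous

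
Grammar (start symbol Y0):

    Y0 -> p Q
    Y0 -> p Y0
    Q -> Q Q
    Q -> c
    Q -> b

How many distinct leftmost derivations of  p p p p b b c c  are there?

5

Parse trees for p p p p b b c c:
  [Y0 p [Y0 p [Y0 p [Y0 p [Q [Q b] [Q [Q b] [Q [Q c] [Q c]]]]]]]]
  [Y0 p [Y0 p [Y0 p [Y0 p [Q [Q b] [Q [Q [Q b] [Q c]] [Q c]]]]]]]
  [Y0 p [Y0 p [Y0 p [Y0 p [Q [Q [Q b] [Q b]] [Q [Q c] [Q c]]]]]]]
  [Y0 p [Y0 p [Y0 p [Y0 p [Q [Q [Q b] [Q [Q b] [Q c]]] [Q c]]]]]]
  [Y0 p [Y0 p [Y0 p [Y0 p [Q [Q [Q [Q b] [Q b]] [Q c]] [Q c]]]]]]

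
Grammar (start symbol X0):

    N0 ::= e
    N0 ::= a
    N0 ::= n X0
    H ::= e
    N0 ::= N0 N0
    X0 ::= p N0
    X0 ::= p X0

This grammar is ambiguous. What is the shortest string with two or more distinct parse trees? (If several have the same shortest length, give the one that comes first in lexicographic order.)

length 2: no string has ≥2 trees
length 3: no string has ≥2 trees
length 4: p a a a has 2 parse trees

Two derivations of p a a a:
  X0 ⇒ p N0 ⇒ p N0 N0 ⇒ p a N0 ⇒ p a N0 N0 ⇒ p a a N0 ⇒ p a a a
  X0 ⇒ p N0 ⇒ p N0 N0 ⇒ p N0 N0 N0 ⇒ p a N0 N0 ⇒ p a a N0 ⇒ p a a a

p a a a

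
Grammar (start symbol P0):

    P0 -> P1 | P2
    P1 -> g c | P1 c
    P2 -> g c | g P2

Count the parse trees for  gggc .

Parse trees for gggc:
  [P0 [P2 g [P2 g [P2 g c]]]]

1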